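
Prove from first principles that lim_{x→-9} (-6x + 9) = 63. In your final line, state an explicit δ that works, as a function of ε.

δ = ε/6

Let ε > 0 be given. We need δ > 0 so that 0 < |x + 9| < δ implies |(-6x + 9) − 63| < ε.
|(-6x + 9) − 63| = |-6x - 54| = 6|x + 9|.
So 6|x + 9| < ε exactly when |x + 9| < ε/6.
Take δ = ε/6. If 0 < |x + 9| < δ then |(-6x + 9) − 63| = 6|x + 9| < 6·(ε/6) = ε.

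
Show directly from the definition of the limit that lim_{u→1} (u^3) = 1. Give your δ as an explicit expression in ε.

δ = min(2, ε/13)

Let ε > 0 be given. We seek δ > 0 with 0 < |u − 1| < δ ⇒ |u^3 − 1| < ε.
Factor: u^3 − 1 = (u − 1)(u^2 + u + 1), so |u^3 − 1| = |u − 1|·|u^2 + u + 1|.
Impose δ ≤ 2 so that |u| < 3; then |u^2 + u + 1| ≤ 13.
Hence |u^3 − 1| ≤ 13|u − 1|, which is < ε once |u − 1| < ε/13.
Take δ = min(2, ε/13). If 0 < |u − 1| < δ then both bounds hold and |u^3 − 1| ≤ 13|u − 1| < 13·(ε/13) = ε.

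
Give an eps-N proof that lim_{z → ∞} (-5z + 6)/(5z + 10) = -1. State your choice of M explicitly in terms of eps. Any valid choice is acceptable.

M = (16/5)/eps

Fix eps > 0. We seek M > 0 such that z > M implies |(-5z + 6)/(5z + 10) + 1| < eps.
(-5z + 6)/(5z + 10) + 1 = (5(-5z + 6) − (-5)(5z + 10)) / (5(5z + 10)) = 80/(5(5z + 10)).
For z > 0 we have 5z + 10 > 5z, so |(-5z + 6)/(5z + 10) + 1| = 80/(5(5z + 10)) < 80/(5·5z) = (16/5)/z.
Thus |(-5z + 6)/(5z + 10) + 1| < eps whenever z > (16/5)/eps.
Take M = (16/5)/eps. If z > M then |(-5z + 6)/(5z + 10) + 1| < (16/5)/z < eps.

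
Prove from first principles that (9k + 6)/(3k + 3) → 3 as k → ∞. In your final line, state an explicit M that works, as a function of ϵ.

M = 1/ϵ

Fix ϵ > 0. For k ≥ 1, |(9k + 6)/(3k + 3) − 3| = |-9|/(3(3k + 3)) = 9/(3(3k + 3)).
Since 3k + 3 ≥ 3k for k ≥ 1, this is ≤ 9/(3·3k) = 1/k.
So |(9k + 6)/(3k + 3) − 3| < ϵ whenever k > 1/ϵ.
Take M = 1/ϵ. If k > M then |(9k + 6)/(3k + 3) − 3| ≤ 1/k < ϵ.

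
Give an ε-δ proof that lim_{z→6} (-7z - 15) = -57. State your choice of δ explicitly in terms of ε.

δ = ε/7

Let ε > 0 be given. We need δ > 0 so that 0 < |z − 6| < δ implies |(-7z - 15) + 57| < ε.
Since (-7z - 15) + 57 = -7(z − 6), we have |(-7z - 15) + 57| = 7|z − 6|.
Thus it suffices that |z − 6| < ε/7.
Take δ = ε/7. If 0 < |z − 6| < δ then |(-7z - 15) + 57| = 7|z − 6| < 7·(ε/7) = ε.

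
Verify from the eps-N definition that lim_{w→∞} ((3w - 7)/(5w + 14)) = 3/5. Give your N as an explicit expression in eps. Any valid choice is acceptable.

N = (77/25)/eps

Let eps > 0 be given. We seek N > 0 such that w > N implies |(3w - 7)/(5w + 14) − (3/5)| < eps.
(3w - 7)/(5w + 14) − (3/5) = (5(3w - 7) − 3(5w + 14)) / (5(5w + 14)) = -77/(5(5w + 14)).
For w > 0 we have 5w + 14 > 5w, so |(3w - 7)/(5w + 14) − (3/5)| = 77/(5(5w + 14)) < 77/(5·5w) = (77/25)/w.
Thus |(3w - 7)/(5w + 14) − (3/5)| < eps whenever w > (77/25)/eps.
Take N = (77/25)/eps. If w > N then |(3w - 7)/(5w + 14) − (3/5)| < (77/25)/w < eps.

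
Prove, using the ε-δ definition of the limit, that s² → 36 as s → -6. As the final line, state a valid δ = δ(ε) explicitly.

δ = min(2, ε/14)

Suppose ε > 0. We seek δ > 0 with 0 < |s + 6| < δ ⇒ |s² − 36| < ε.
Factor: s² − 36 = (s + 6)(s - 6), so |s² − 36| = |s + 6|·|s - 6|.
Impose δ ≤ 2 so that |s| < 8; then |s - 6| ≤ 14.
Hence |s² − 36| ≤ 14|s + 6|, which is < ε once |s + 6| < ε/14.
Take δ = min(2, ε/14). If 0 < |s + 6| < δ then both bounds hold and |s² − 36| ≤ 14|s + 6| < 14·(ε/14) = ε.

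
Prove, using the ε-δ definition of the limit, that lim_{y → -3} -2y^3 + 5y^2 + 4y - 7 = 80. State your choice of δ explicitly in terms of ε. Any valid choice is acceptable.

δ = min(1, ε/105)

Fix ε > 0. We want δ > 0 such that 0 < |y + 3| < δ implies |(-2y^3 + 5y^2 + 4y - 7) − 80| < ε.
(-2y^3 + 5y^2 + 4y - 7) − 80 = -2y^3 + 5y^2 + 4y - 87 = (y + 3)(-2y^2 + 11y - 29).
So |(-2y^3 + 5y^2 + 4y - 7) − 80| = |y + 3|·|-2y^2 + 11y - 29|.
Assume first that |y + 3| < 1, so |y| < 4. Then |-2y^2 + 11y - 29| ≤ 2·4^2 + 11·4 + 29 = 105.
Hence |(-2y^3 + 5y^2 + 4y - 7) − 80| ≤ 105|y + 3| < ε provided |y + 3| < ε/105.
Choosing δ = min(1, ε/105) ensures both conditions, hence |(-2y^3 + 5y^2 + 4y - 7) − 80| < ε.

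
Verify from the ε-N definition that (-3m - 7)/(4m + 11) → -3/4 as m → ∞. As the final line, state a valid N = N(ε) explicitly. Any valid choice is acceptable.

N = (5/16)/ε

Suppose ε > 0. For m ≥ 1, |(-3m - 7)/(4m + 11) + 3/4| = |5|/(4(4m + 11)) = 5/(4(4m + 11)).
Since 4m + 11 ≥ 4m for m ≥ 1, this is ≤ 5/(4·4m) = (5/16)/m.
So |(-3m - 7)/(4m + 11) + 3/4| < ε whenever m > (5/16)/ε.
Take N = (5/16)/ε. If m > N then |(-3m - 7)/(4m + 11) + 3/4| ≤ (5/16)/m < ε.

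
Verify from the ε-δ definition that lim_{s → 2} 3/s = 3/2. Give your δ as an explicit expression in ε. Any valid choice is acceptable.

δ = min(1, (2/3)ε)

Let ε > 0. We seek δ > 0 such that 0 < |s − 2| < δ implies |3/s − (3/2)| < ε.
|3/s − (3/2)| = 3·|2 − s|/(2·|s|) = 3|s − 2|/(2|s|).
Require δ ≤ 1 so that |s| > 2 − 1 = 1, hence 2|s| > 2.
Then |3/s − (3/2)| < 3|s − 2|/2, which is < ε when |s − 2| < (2/3)ε.
Take δ = min(1, (2/3)ε). Then 0 < |s − 2| < δ gives both |s − 2| < 1 and |s − 2| < (2/3)ε, so |3/s − (3/2)| < ε.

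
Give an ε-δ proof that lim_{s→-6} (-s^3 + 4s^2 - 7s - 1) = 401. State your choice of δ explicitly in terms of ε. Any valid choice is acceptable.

δ = min(1, ε/186)

Suppose ε > 0. We want δ > 0 such that 0 < |s + 6| < δ implies |(-s^3 + 4s^2 - 7s - 1) − 401| < ε.
(-s^3 + 4s^2 - 7s - 1) − 401 = -s^3 + 4s^2 - 7s - 402 = (s + 6)(-s^2 + 10s - 67).
So |(-s^3 + 4s^2 - 7s - 1) − 401| = |s + 6|·|-s^2 + 10s - 67|.
Require δ ≤ 1. Then |s + 6| < 1 gives |s| < 7, and by the triangle inequality |-s^2 + 10s - 67| ≤ 7^2 + 10·7 + 67 = 186.
Hence |(-s^3 + 4s^2 - 7s - 1) − 401| ≤ 186|s + 6| < ε provided |s + 6| < ε/186.
Take δ = min(1, ε/186). Then 0 < |s + 6| < δ gives both |s + 6| < 1 and |s + 6| < ε/186, so |(-s^3 + 4s^2 - 7s - 1) − 401| < ε.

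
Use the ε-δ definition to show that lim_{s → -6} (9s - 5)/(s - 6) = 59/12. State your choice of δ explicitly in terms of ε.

δ = min(6, (72/49)ε)

Let ε > 0 be given. We want δ > 0 with 0 < |s + 6| < δ ⇒ |(9s - 5)/(s - 6) − (59/12)| < ε.
Combining over a common denominator, (9s - 5)/(s - 6) − (59/12) = [(9s - 5)·(-12) − (-59)·(s - 6)] / [(-12)·(s - 6)] = -49(s + 6) / ((-12)(s - 6)).
So |(9s - 5)/(s - 6) − (59/12)| = 49|s + 6| / (12·|s − 6|).
Require δ ≤ 6, so |s − 6| ≥ |-12| − |s + 6| > 12 − 6 = 6.
Hence |(9s - 5)/(s - 6) − (59/12)| < 49|s + 6|/(12·6) = (49/72)|s + 6|, which is < ε once |s + 6| < (72/49)ε.
Take δ = min(6, (72/49)ε). Then 0 < |s + 6| < δ forces both bounds, so |(9s - 5)/(s - 6) − (59/12)| < ε.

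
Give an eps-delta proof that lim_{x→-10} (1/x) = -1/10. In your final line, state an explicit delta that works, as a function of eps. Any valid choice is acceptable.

Let eps > 0. We seek delta > 0 such that 0 < |x + 10| < delta implies |1/x + 1/10| < eps.
|1/x + 1/10| = |-10 − x|/(10·|x|) = |x + 10|/(10|x|).
Restrict delta ≤ 5. Then |x + 10| < 5 gives |x| > 5, so 10|x| > 50.
Then |1/x + 1/10| < |x + 10|/50, which is < eps when |x + 10| < 50eps.
Take delta = min(5, 50eps). Then 0 < |x + 10| < delta gives both |x + 10| < 5 and |x + 10| < 50eps, so |1/x + 1/10| < eps.

delta = min(5, 50eps)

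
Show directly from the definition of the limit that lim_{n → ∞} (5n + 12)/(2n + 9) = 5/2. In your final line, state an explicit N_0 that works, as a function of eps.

Fix eps > 0. For n ≥ 1, |(5n + 12)/(2n + 9) − (5/2)| = |-21|/(2(2n + 9)) = 21/(2(2n + 9)).
Since 2n + 9 ≥ 2n for n ≥ 1, this is ≤ 21/(2·2n) = (21/4)/n.
So |(5n + 12)/(2n + 9) − (5/2)| < eps whenever n > (21/4)/eps.
Take N_0 = (21/4)/eps. If n > N_0 then |(5n + 12)/(2n + 9) − (5/2)| ≤ (21/4)/n < eps.

N_0 = (21/4)/eps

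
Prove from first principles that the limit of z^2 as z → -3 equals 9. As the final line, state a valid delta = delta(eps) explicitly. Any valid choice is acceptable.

Fix eps > 0. We seek delta > 0 with 0 < |z + 3| < delta ⇒ |z^2 − 9| < eps.
Factor: z^2 − 9 = (z + 3)(z - 3), so |z^2 − 9| = |z + 3|·|z - 3|.
Impose delta ≤ 1 so that |z| < 4; then |z - 3| ≤ 7.
Hence |z^2 − 9| ≤ 7|z + 3|, which is < eps once |z + 3| < eps/7.
Take delta = min(1, eps/7). If 0 < |z + 3| < delta then both bounds hold and |z^2 − 9| ≤ 7|z + 3| < 7·(eps/7) = eps.

delta = min(1, eps/7)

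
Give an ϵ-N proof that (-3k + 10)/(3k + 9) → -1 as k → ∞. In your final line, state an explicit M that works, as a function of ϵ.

Suppose ϵ > 0. For k ≥ 1, |(-3k + 10)/(3k + 9) + 1| = |57|/(3(3k + 9)) = 57/(3(3k + 9)).
Since 3k + 9 ≥ 3k for k ≥ 1, this is ≤ 57/(3·3k) = (19/3)/k.
So |(-3k + 10)/(3k + 9) + 1| < ϵ whenever k > (19/3)/ϵ.
Take M = (19/3)/ϵ. If k > M then |(-3k + 10)/(3k + 9) + 1| ≤ (19/3)/k < ϵ.

M = (19/3)/ϵ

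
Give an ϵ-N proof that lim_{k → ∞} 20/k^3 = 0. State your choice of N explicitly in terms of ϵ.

N = (20/ϵ)^{1/3}

Suppose ϵ > 0. For k ≥ 1, |20/k^3 − 0| = 20/k^3.
20/k^3 < ϵ ⇔ k^3 > 20/ϵ ⇔ k > (20/ϵ)^{1/3}.
Take N = (20/ϵ)^{1/3}. Then k > N implies 20/k^3 < ϵ.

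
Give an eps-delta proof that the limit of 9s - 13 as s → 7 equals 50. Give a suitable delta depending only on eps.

delta = eps/9

Let eps > 0 be given. We need delta > 0 so that 0 < |s − 7| < delta implies |(9s - 13) − 50| < eps.
|(9s - 13) − 50| = |9s - 63| = 9|s − 7|.
So 9|s − 7| < eps exactly when |s − 7| < eps/9.
Take delta = eps/9. If 0 < |s − 7| < delta then |(9s - 13) − 50| = 9|s − 7| < 9·(eps/9) = eps.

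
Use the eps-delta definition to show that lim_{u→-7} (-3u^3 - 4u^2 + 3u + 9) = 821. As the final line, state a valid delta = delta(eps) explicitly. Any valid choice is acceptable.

delta = min(1, eps/444)

Let eps > 0. We want delta > 0 such that 0 < |u + 7| < delta implies |(-3u^3 - 4u^2 + 3u + 9) − 821| < eps.
(-3u^3 - 4u^2 + 3u + 9) − 821 = -3u^3 - 4u^2 + 3u - 812 = (u + 7)(-3u^2 + 17u - 116).
So |(-3u^3 - 4u^2 + 3u + 9) − 821| = |u + 7|·|-3u^2 + 17u - 116|.
Require delta ≤ 1. Then |u + 7| < 1 gives |u| < 8, and by the triangle inequality |-3u^2 + 17u - 116| ≤ 3·8^2 + 17·8 + 116 = 444.
Hence |(-3u^3 - 4u^2 + 3u + 9) − 821| ≤ 444|u + 7| < eps provided |u + 7| < eps/444.
Take delta = min(1, eps/444). Then 0 < |u + 7| < delta gives both |u + 7| < 1 and |u + 7| < eps/444, so |(-3u^3 - 4u^2 + 3u + 9) − 821| < eps.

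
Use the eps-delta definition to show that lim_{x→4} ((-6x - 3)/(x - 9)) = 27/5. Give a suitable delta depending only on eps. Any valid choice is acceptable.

delta = min(5/2, (25/114)eps)

Fix eps > 0. We want delta > 0 with 0 < |x − 4| < delta ⇒ |(-6x - 3)/(x - 9) − (27/5)| < eps.
Combining over a common denominator, (-6x - 3)/(x - 9) − (27/5) = [(-6x - 3)·(-5) − (-27)·(x - 9)] / [(-5)·(x - 9)] = 57(x − 4) / ((-5)(x - 9)).
So |(-6x - 3)/(x - 9) − (27/5)| = 57|x − 4| / (5·|x − 9|).
Restrict delta ≤ 5/2. Then |x − 4| < 5/2 gives |x − 9| = |(x − 4) + (-5)| ≥ 5 − 5/2 = 5/2.
Hence |(-6x - 3)/(x - 9) − (27/5)| < 57|x − 4|/(5·(5/2)) = (114/25)|x − 4|, which is < eps once |x − 4| < (25/114)eps.
Take delta = min(5/2, (25/114)eps). Then 0 < |x − 4| < delta forces both bounds, so |(-6x - 3)/(x - 9) − (27/5)| < eps.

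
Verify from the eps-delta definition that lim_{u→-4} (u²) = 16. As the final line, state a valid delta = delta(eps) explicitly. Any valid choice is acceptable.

delta = min(1, eps/9)

Let eps > 0. We seek delta > 0 with 0 < |u + 4| < delta ⇒ |u² − 16| < eps.
Factor: u² − 16 = (u + 4)(u - 4), so |u² − 16| = |u + 4|·|u - 4|.
Impose delta ≤ 1 so that |u| < 5; then |u - 4| ≤ 9.
Hence |u² − 16| ≤ 9|u + 4|, which is < eps once |u + 4| < eps/9.
Take delta = min(1, eps/9). If 0 < |u + 4| < delta then both bounds hold and |u² − 16| ≤ 9|u + 4| < 9·(eps/9) = eps.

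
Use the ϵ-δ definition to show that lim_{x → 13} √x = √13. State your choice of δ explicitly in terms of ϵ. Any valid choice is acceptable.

δ = min(13, √13·ϵ)

Let ϵ > 0. We want δ > 0 such that 0 < |x − 13| < δ implies |√x − √13| < ϵ.
Multiplying by the conjugate, |√x − √13| = |x − 13|/(√x + √13).
Restrict δ ≤ 13 so that |x − 13| < 13 forces x > 0, and then √x + √13 > √13.
Hence |√x − √13| < |x − 13|/√13, which is < ϵ once |x − 13| < √13·ϵ.
Take δ = min(13, √13·ϵ). If 0 < |x − 13| < δ then x > 0 and |√x − √13| < |x − 13|/√13 < ϵ.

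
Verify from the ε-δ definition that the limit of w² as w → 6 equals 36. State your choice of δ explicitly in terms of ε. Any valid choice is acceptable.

δ = min(1, ε/13)

Let ε > 0. We seek δ > 0 with 0 < |w − 6| < δ ⇒ |w² − 36| < ε.
Factor: w² − 36 = (w − 6)(w + 6), so |w² − 36| = |w − 6|·|w + 6|.
Impose δ ≤ 1 so that |w| < 7; then |w + 6| ≤ 13.
Hence |w² − 36| ≤ 13|w − 6|, which is < ε once |w − 6| < ε/13.
Take δ = min(1, ε/13). If 0 < |w − 6| < δ then both bounds hold and |w² − 36| ≤ 13|w − 6| < 13·(ε/13) = ε.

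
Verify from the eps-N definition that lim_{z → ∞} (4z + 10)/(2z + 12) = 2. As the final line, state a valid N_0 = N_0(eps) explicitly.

Let eps > 0. We seek N_0 > 0 such that z > N_0 implies |(4z + 10)/(2z + 12) − 2| < eps.
(4z + 10)/(2z + 12) − 2 = (2(4z + 10) − 4(2z + 12)) / (2(2z + 12)) = -28/(2(2z + 12)).
For z > 0 we have 2z + 12 > 2z, so |(4z + 10)/(2z + 12) − 2| = 28/(2(2z + 12)) < 28/(2·2z) = 7/z.
Thus |(4z + 10)/(2z + 12) − 2| < eps whenever z > 7/eps.
Take N_0 = 7/eps. If z > N_0 then |(4z + 10)/(2z + 12) − 2| < 7/z < eps.

N_0 = 7/eps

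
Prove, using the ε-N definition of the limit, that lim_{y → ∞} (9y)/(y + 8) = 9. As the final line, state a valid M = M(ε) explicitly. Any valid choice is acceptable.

M = 72/ε

Suppose ε > 0. We seek M > 0 such that y > M implies |(9y)/(y + 8) − 9| < ε.
(9y)/(y + 8) − 9 = ((9y) − 9(y + 8)) / ((y + 8)) = -72/((y + 8)).
For y > 0 we have y + 8 > y, so |(9y)/(y + 8) − 9| = 72/((y + 8)) < 72/(y) = 72/y.
Thus |(9y)/(y + 8) − 9| < ε whenever y > 72/ε.
Take M = 72/ε. If y > M then |(9y)/(y + 8) − 9| < 72/y < ε.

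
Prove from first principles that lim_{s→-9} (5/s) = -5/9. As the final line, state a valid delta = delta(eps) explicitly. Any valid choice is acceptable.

Let eps > 0 be given. We seek delta > 0 such that 0 < |s + 9| < delta implies |5/s + 5/9| < eps.
|5/s + 5/9| = 5·|-9 − s|/(9·|s|) = 5|s + 9|/(9|s|).
Require delta ≤ 9/2 so that |s| > 9 − 9/2 = 9/2, hence 9|s| > 81/2.
Then |5/s + 5/9| < 5|s + 9|/(81/2), which is < eps when |s + 9| < (81/10)eps.
Take delta = min(9/2, (81/10)eps). Then 0 < |s + 9| < delta gives both |s + 9| < 9/2 and |s + 9| < (81/10)eps, so |5/s + 5/9| < eps.

delta = min(9/2, (81/10)eps)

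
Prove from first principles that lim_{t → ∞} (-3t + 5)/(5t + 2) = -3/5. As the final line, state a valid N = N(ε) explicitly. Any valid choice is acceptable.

Let ε > 0. We seek N > 0 such that t > N implies |(-3t + 5)/(5t + 2) + 3/5| < ε.
(-3t + 5)/(5t + 2) + 3/5 = (5(-3t + 5) − (-3)(5t + 2)) / (5(5t + 2)) = 31/(5(5t + 2)).
For t > 0 we have 5t + 2 > 5t, so |(-3t + 5)/(5t + 2) + 3/5| = 31/(5(5t + 2)) < 31/(5·5t) = (31/25)/t.
Thus |(-3t + 5)/(5t + 2) + 3/5| < ε whenever t > (31/25)/ε.
Take N = (31/25)/ε. If t > N then |(-3t + 5)/(5t + 2) + 3/5| < (31/25)/t < ε.

N = (31/25)/ε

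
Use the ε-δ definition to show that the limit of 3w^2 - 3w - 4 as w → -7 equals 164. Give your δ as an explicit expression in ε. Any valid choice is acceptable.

Let ε > 0. We want δ > 0 such that 0 < |w + 7| < δ implies |(3w^2 - 3w - 4) − 164| < ε.
(3w^2 - 3w - 4) − 164 = 3w^2 - 3w - 168 = (w + 7)(3w - 24).
So |(3w^2 - 3w - 4) − 164| = |w + 7|·|3w - 24|.
Require δ ≤ 1. Then |w + 7| < 1 gives |w| < 8, and by the triangle inequality |3w - 24| ≤ 3·8 + 24 = 48.
Hence |(3w^2 - 3w - 4) − 164| ≤ 48|w + 7| < ε provided |w + 7| < ε/48.
Take δ = min(1, ε/48). Then 0 < |w + 7| < δ gives both |w + 7| < 1 and |w + 7| < ε/48, so |(3w^2 - 3w - 4) − 164| < ε.

δ = min(1, ε/48)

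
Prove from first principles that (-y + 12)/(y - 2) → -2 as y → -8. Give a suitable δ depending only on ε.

δ = min(5, 5ε)

Suppose ε > 0. We want δ > 0 with 0 < |y + 8| < δ ⇒ |(-y + 12)/(y - 2) + 2| < ε.
Combining over a common denominator, (-y + 12)/(y - 2) + 2 = [(-y + 12)·(-10) − 20·(y - 2)] / [(-10)·(y - 2)] = -10(y + 8) / ((-10)(y - 2)).
So |(-y + 12)/(y - 2) + 2| = 10|y + 8| / (10·|y − 2|).
Restrict δ ≤ 5. Then |y + 8| < 5 gives |y − 2| = |(y + 8) + (-10)| ≥ 10 − 5 = 5.
Hence |(-y + 12)/(y - 2) + 2| < 10|y + 8|/(10·5) = (1/5)|y + 8|, which is < ε once |y + 8| < 5ε.
Take δ = min(5, 5ε). Then 0 < |y + 8| < δ forces both bounds, so |(-y + 12)/(y - 2) + 2| < ε.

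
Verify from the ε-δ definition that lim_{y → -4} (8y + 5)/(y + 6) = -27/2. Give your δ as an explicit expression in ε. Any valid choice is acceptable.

Suppose ε > 0. We want δ > 0 with 0 < |y + 4| < δ ⇒ |(8y + 5)/(y + 6) + 27/2| < ε.
Combining over a common denominator, (8y + 5)/(y + 6) + 27/2 = [(8y + 5)·2 − (-27)·(y + 6)] / [2·(y + 6)] = 43(y + 4) / (2(y + 6)).
So |(8y + 5)/(y + 6) + 27/2| = 43|y + 4| / (2·|y + 6|).
Restrict δ ≤ 1. Then |y + 4| < 1 gives |y + 6| = |(y + 4) + 2| ≥ 2 − 1 = 1.
Hence |(8y + 5)/(y + 6) + 27/2| < 43|y + 4|/(2·1) = (43/2)|y + 4|, which is < ε once |y + 4| < (2/43)ε.
Take δ = min(1, (2/43)ε). Then 0 < |y + 4| < δ forces both bounds, so |(8y + 5)/(y + 6) + 27/2| < ε.

δ = min(1, (2/43)ε)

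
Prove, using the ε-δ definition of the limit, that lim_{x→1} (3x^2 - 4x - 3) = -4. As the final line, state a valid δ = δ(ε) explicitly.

Fix ε > 0. We want δ > 0 such that 0 < |x − 1| < δ implies |(3x^2 - 4x - 3) + 4| < ε.
(3x^2 - 4x - 3) + 4 = 3x^2 - 4x + 1 = (x − 1)(3x - 1).
So |(3x^2 - 4x - 3) + 4| = |x − 1|·|3x - 1|.
Assume first that |x − 1| < 1, so |x| < 2. Then |3x - 1| ≤ 3·2 + 1 = 7.
Hence |(3x^2 - 4x - 3) + 4| ≤ 7|x − 1| < ε provided |x − 1| < ε/7.
Choosing δ = min(1, ε/7) ensures both conditions, hence |(3x^2 - 4x - 3) + 4| < ε.

δ = min(1, ε/7)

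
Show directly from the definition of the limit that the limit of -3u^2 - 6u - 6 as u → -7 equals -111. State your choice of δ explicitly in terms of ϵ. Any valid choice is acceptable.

Let ϵ > 0 be given. We want δ > 0 such that 0 < |u + 7| < δ implies |(-3u^2 - 6u - 6) + 111| < ϵ.
(-3u^2 - 6u - 6) + 111 = -3u^2 - 6u + 105 = (u + 7)(-3u + 15).
So |(-3u^2 - 6u - 6) + 111| = |u + 7|·|-3u + 15|.
Require δ ≤ 1. Then |u + 7| < 1 gives |u| < 8, and by the triangle inequality |-3u + 15| ≤ 3·8 + 15 = 39.
Hence |(-3u^2 - 6u - 6) + 111| ≤ 39|u + 7| < ϵ provided |u + 7| < ϵ/39.
Take δ = min(1, ϵ/39). Then 0 < |u + 7| < δ gives both |u + 7| < 1 and |u + 7| < ϵ/39, so |(-3u^2 - 6u - 6) + 111| < ϵ.

δ = min(1, ϵ/39)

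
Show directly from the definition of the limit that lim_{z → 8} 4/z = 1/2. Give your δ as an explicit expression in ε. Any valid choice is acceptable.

Let ε > 0. We seek δ > 0 such that 0 < |z − 8| < δ implies |4/z − (1/2)| < ε.
|4/z − (1/2)| = 4·|8 − z|/(8·|z|) = 4|z − 8|/(8|z|).
Restrict δ ≤ 4. Then |z − 8| < 4 gives |z| > 4, so 8|z| > 32.
Then |4/z − (1/2)| < 4|z − 8|/32, which is < ε when |z − 8| < 8ε.
Take δ = min(4, 8ε). Then 0 < |z − 8| < δ gives both |z − 8| < 4 and |z − 8| < 8ε, so |4/z − (1/2)| < ε.

δ = min(4, 8ε)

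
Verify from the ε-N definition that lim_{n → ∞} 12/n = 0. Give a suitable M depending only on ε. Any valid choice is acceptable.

Fix ε > 0. For n ≥ 1, |12/n − 0| = 12/(n) ≤ 12/n.
We need 12/n < ε, i.e. n > 12/ε.
Take M = 12/ε. If n > M then |12/n| ≤ 12/n < ε.

M = 12/ε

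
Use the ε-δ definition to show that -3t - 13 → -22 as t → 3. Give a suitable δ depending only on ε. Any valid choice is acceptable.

δ = ε/3

Suppose ε > 0. We need δ > 0 so that 0 < |t − 3| < δ implies |(-3t - 13) + 22| < ε.
|(-3t - 13) + 22| = |-3t + 9| = 3|t − 3|.
So 3|t − 3| < ε exactly when |t − 3| < ε/3.
Choosing δ = ε/3 gives |(-3t - 13) + 22| = 3|t − 3| < ε whenever |t − 3| < δ.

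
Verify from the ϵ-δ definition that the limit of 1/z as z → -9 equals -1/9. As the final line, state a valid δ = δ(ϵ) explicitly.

δ = min(9/2, (81/2)ϵ)

Fix ϵ > 0. We seek δ > 0 such that 0 < |z + 9| < δ implies |1/z + 1/9| < ϵ.
|1/z + 1/9| = |-9 − z|/(9·|z|) = |z + 9|/(9|z|).
Restrict δ ≤ 9/2. Then |z + 9| < 9/2 gives |z| > 9/2, so 9|z| > 81/2.
Then |1/z + 1/9| < |z + 9|/(81/2), which is < ϵ when |z + 9| < (81/2)ϵ.
Take δ = min(9/2, (81/2)ϵ). Then 0 < |z + 9| < δ gives both |z + 9| < 9/2 and |z + 9| < (81/2)ϵ, so |1/z + 1/9| < ϵ.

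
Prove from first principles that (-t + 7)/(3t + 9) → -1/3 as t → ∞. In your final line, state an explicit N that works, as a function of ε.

N = (10/3)/ε

Suppose ε > 0. We seek N > 0 such that t > N implies |(-t + 7)/(3t + 9) + 1/3| < ε.
(-t + 7)/(3t + 9) + 1/3 = (3(-t + 7) − (-1)(3t + 9)) / (3(3t + 9)) = 30/(3(3t + 9)).
For t > 0 we have 3t + 9 > 3t, so |(-t + 7)/(3t + 9) + 1/3| = 30/(3(3t + 9)) < 30/(3·3t) = (10/3)/t.
Thus |(-t + 7)/(3t + 9) + 1/3| < ε whenever t > (10/3)/ε.
Take N = (10/3)/ε. If t > N then |(-t + 7)/(3t + 9) + 1/3| < (10/3)/t < ε.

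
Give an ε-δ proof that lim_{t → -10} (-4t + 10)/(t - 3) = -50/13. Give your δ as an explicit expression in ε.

δ = min(13/2, (169/4)ε)

Let ε > 0. We want δ > 0 with 0 < |t + 10| < δ ⇒ |(-4t + 10)/(t - 3) + 50/13| < ε.
Combining over a common denominator, (-4t + 10)/(t - 3) + 50/13 = [(-4t + 10)·(-13) − 50·(t - 3)] / [(-13)·(t - 3)] = 2(t + 10) / ((-13)(t - 3)).
So |(-4t + 10)/(t - 3) + 50/13| = 2|t + 10| / (13·|t − 3|).
Require δ ≤ 13/2, so |t − 3| ≥ |-13| − |t + 10| > 13 − 13/2 = 13/2.
Hence |(-4t + 10)/(t - 3) + 50/13| < 2|t + 10|/(13·(13/2)) = (4/169)|t + 10|, which is < ε once |t + 10| < (169/4)ε.
Take δ = min(13/2, (169/4)ε). Then 0 < |t + 10| < δ forces both bounds, so |(-4t + 10)/(t - 3) + 50/13| < ε.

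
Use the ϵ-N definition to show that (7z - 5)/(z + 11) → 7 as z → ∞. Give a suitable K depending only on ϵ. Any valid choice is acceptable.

Fix ϵ > 0. We seek K > 0 such that z > K implies |(7z - 5)/(z + 11) − 7| < ϵ.
(7z - 5)/(z + 11) − 7 = ((7z - 5) − 7(z + 11)) / ((z + 11)) = -82/((z + 11)).
For z > 0 we have z + 11 > z, so |(7z - 5)/(z + 11) − 7| = 82/((z + 11)) < 82/(z) = 82/z.
Thus |(7z - 5)/(z + 11) − 7| < ϵ whenever z > 82/ϵ.
Take K = 82/ϵ. If z > K then |(7z - 5)/(z + 11) − 7| < 82/z < ϵ.

K = 82/ϵ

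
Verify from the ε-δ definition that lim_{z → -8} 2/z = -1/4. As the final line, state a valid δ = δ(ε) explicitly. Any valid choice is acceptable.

δ = min(4, 16ε)

Let ε > 0 be given. We seek δ > 0 such that 0 < |z + 8| < δ implies |2/z + 1/4| < ε.
|2/z + 1/4| = 2·|-8 − z|/(8·|z|) = 2|z + 8|/(8|z|).
Require δ ≤ 4 so that |z| > 8 − 4 = 4, hence 8|z| > 32.
Then |2/z + 1/4| < 2|z + 8|/32, which is < ε when |z + 8| < 16ε.
Take δ = min(4, 16ε). Then 0 < |z + 8| < δ gives both |z + 8| < 4 and |z + 8| < 16ε, so |2/z + 1/4| < ε.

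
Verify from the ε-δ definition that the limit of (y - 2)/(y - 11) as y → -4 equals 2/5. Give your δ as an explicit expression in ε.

δ = min(15/2, (25/2)ε)

Fix ε > 0. We want δ > 0 with 0 < |y + 4| < δ ⇒ |(y - 2)/(y - 11) − (2/5)| < ε.
Combining over a common denominator, (y - 2)/(y - 11) − (2/5) = [(y - 2)·(-15) − (-6)·(y - 11)] / [(-15)·(y - 11)] = -9(y + 4) / ((-15)(y - 11)).
So |(y - 2)/(y - 11) − (2/5)| = 9|y + 4| / (15·|y − 11|).
Require δ ≤ 15/2, so |y − 11| ≥ |-15| − |y + 4| > 15 − 15/2 = 15/2.
Hence |(y - 2)/(y - 11) − (2/5)| < 9|y + 4|/(15·(15/2)) = (2/25)|y + 4|, which is < ε once |y + 4| < (25/2)ε.
Take δ = min(15/2, (25/2)ε). Then 0 < |y + 4| < δ forces both bounds, so |(y - 2)/(y - 11) − (2/5)| < ε.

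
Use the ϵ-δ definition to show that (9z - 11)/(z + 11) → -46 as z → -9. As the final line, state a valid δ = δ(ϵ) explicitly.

Let ϵ > 0 be given. We want δ > 0 with 0 < |z + 9| < δ ⇒ |(9z - 11)/(z + 11) + 46| < ϵ.
Combining over a common denominator, (9z - 11)/(z + 11) + 46 = [(9z - 11)·2 − (-92)·(z + 11)] / [2·(z + 11)] = 110(z + 9) / (2(z + 11)).
So |(9z - 11)/(z + 11) + 46| = 110|z + 9| / (2·|z + 11|).
Require δ ≤ 1, so |z + 11| ≥ |2| − |z + 9| > 2 − 1 = 1.
Hence |(9z - 11)/(z + 11) + 46| < 110|z + 9|/(2·1) = 55|z + 9|, which is < ϵ once |z + 9| < (1/55)ϵ.
Take δ = min(1, (1/55)ϵ). Then 0 < |z + 9| < δ forces both bounds, so |(9z - 11)/(z + 11) + 46| < ϵ.

δ = min(1, (1/55)ϵ)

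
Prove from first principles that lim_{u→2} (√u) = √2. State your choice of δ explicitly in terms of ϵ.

Fix ϵ > 0. We want δ > 0 such that 0 < |u − 2| < δ implies |√u − √2| < ϵ.
Rationalise: √u − √2 = (u − 2)/(√u + √2), so |√u − √2| = |u − 2|/(√u + √2).
Restrict δ ≤ 2 so that |u − 2| < 2 forces u > 0, and then √u + √2 > √2.
Hence |√u − √2| < |u − 2|/√2, which is < ϵ once |u − 2| < √2·ϵ.
Take δ = min(2, √2·ϵ). If 0 < |u − 2| < δ then u > 0 and |√u − √2| < |u − 2|/√2 < ϵ.

δ = min(2, √2·ϵ)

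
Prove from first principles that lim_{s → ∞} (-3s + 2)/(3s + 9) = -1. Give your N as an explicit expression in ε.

Let ε > 0. We seek N > 0 such that s > N implies |(-3s + 2)/(3s + 9) + 1| < ε.
(-3s + 2)/(3s + 9) + 1 = (3(-3s + 2) − (-3)(3s + 9)) / (3(3s + 9)) = 33/(3(3s + 9)).
For s > 0 we have 3s + 9 > 3s, so |(-3s + 2)/(3s + 9) + 1| = 33/(3(3s + 9)) < 33/(3·3s) = (11/3)/s.
Thus |(-3s + 2)/(3s + 9) + 1| < ε whenever s > (11/3)/ε.
Take N = (11/3)/ε. If s > N then |(-3s + 2)/(3s + 9) + 1| < (11/3)/s < ε.

N = (11/3)/ε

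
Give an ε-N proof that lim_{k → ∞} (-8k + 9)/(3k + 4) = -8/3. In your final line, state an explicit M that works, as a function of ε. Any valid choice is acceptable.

M = (59/9)/ε

Suppose ε > 0. For k ≥ 1, |(-8k + 9)/(3k + 4) + 8/3| = |59|/(3(3k + 4)) = 59/(3(3k + 4)).
Since 3k + 4 ≥ 3k for k ≥ 1, this is ≤ 59/(3·3k) = (59/9)/k.
So |(-8k + 9)/(3k + 4) + 8/3| < ε whenever k > (59/9)/ε.
Take M = (59/9)/ε. If k > M then |(-8k + 9)/(3k + 4) + 8/3| ≤ (59/9)/k < ε.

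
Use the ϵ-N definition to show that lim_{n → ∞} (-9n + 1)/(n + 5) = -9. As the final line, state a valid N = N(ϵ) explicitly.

N = 46/ϵ

Let ϵ > 0 be given. For n ≥ 1, |(-9n + 1)/(n + 5) + 9| = |46|/((n + 5)) = 46/((n + 5)).
Since n + 5 ≥ n for n ≥ 1, this is ≤ 46/(n) = 46/n.
So |(-9n + 1)/(n + 5) + 9| < ϵ whenever n > 46/ϵ.
Take N = 46/ϵ. If n > N then |(-9n + 1)/(n + 5) + 9| ≤ 46/n < ϵ.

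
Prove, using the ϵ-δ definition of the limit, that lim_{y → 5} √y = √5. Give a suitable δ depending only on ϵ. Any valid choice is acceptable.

Fix ϵ > 0. We want δ > 0 such that 0 < |y − 5| < δ implies |√y − √5| < ϵ.
Multiplying by the conjugate, |√y − √5| = |y − 5|/(√y + √5).
Restrict δ ≤ 5 so that |y − 5| < 5 forces y > 0, and then √y + √5 > √5.
Hence |√y − √5| < |y − 5|/√5, which is < ϵ once |y − 5| < √5·ϵ.
Take δ = min(5, √5·ϵ). If 0 < |y − 5| < δ then y > 0 and |√y − √5| < |y − 5|/√5 < ϵ.

δ = min(5, √5·ϵ)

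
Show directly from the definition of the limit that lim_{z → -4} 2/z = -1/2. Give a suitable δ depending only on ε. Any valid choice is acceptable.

δ = min(2, 4ε)

Suppose ε > 0. We seek δ > 0 such that 0 < |z + 4| < δ implies |2/z + 1/2| < ε.
|2/z + 1/2| = 2·|-4 − z|/(4·|z|) = 2|z + 4|/(4|z|).
Restrict δ ≤ 2. Then |z + 4| < 2 gives |z| > 2, so 4|z| > 8.
Then |2/z + 1/2| < 2|z + 4|/8, which is < ε when |z + 4| < 4ε.
Take δ = min(2, 4ε). Then 0 < |z + 4| < δ gives both |z + 4| < 2 and |z + 4| < 4ε, so |2/z + 1/2| < ε.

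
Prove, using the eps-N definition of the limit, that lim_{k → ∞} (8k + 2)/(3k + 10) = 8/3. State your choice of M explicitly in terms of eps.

Suppose eps > 0. For k ≥ 1, |(8k + 2)/(3k + 10) − (8/3)| = |-74|/(3(3k + 10)) = 74/(3(3k + 10)).
Since 3k + 10 ≥ 3k for k ≥ 1, this is ≤ 74/(3·3k) = (74/9)/k.
So |(8k + 2)/(3k + 10) − (8/3)| < eps whenever k > (74/9)/eps.
Take M = (74/9)/eps. If k > M then |(8k + 2)/(3k + 10) − (8/3)| ≤ (74/9)/k < eps.

M = (74/9)/eps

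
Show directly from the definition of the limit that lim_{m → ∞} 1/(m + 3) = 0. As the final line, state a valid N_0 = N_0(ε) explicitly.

N_0 = 1/ε

Suppose ε > 0. For m ≥ 1, |1/(m + 3) − 0| = 1/(m + 3) ≤ 1/m.
We need 1/m < ε, i.e. m > 1/ε.
Take N_0 = 1/ε. If m > N_0 then |1/(m + 3)| ≤ 1/m < ε.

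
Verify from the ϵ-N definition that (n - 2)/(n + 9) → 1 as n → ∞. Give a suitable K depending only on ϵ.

Suppose ϵ > 0. For n ≥ 1, |(n - 2)/(n + 9) − 1| = |-11|/((n + 9)) = 11/((n + 9)).
Since n + 9 ≥ n for n ≥ 1, this is ≤ 11/(n) = 11/n.
So |(n - 2)/(n + 9) − 1| < ϵ whenever n > 11/ϵ.
Take K = 11/ϵ. If n > K then |(n - 2)/(n + 9) − 1| ≤ 11/n < ϵ.

K = 11/ϵ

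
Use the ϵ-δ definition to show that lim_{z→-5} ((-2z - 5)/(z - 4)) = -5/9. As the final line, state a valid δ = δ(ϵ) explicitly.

δ = min(9/2, (81/26)ϵ)

Let ϵ > 0 be given. We want δ > 0 with 0 < |z + 5| < δ ⇒ |(-2z - 5)/(z - 4) + 5/9| < ϵ.
Combining over a common denominator, (-2z - 5)/(z - 4) + 5/9 = [(-2z - 5)·(-9) − 5·(z - 4)] / [(-9)·(z - 4)] = 13(z + 5) / ((-9)(z - 4)).
So |(-2z - 5)/(z - 4) + 5/9| = 13|z + 5| / (9·|z − 4|).
Require δ ≤ 9/2, so |z − 4| ≥ |-9| − |z + 5| > 9 − 9/2 = 9/2.
Hence |(-2z - 5)/(z - 4) + 5/9| < 13|z + 5|/(9·(9/2)) = (26/81)|z + 5|, which is < ϵ once |z + 5| < (81/26)ϵ.
Take δ = min(9/2, (81/26)ϵ). Then 0 < |z + 5| < δ forces both bounds, so |(-2z - 5)/(z - 4) + 5/9| < ϵ.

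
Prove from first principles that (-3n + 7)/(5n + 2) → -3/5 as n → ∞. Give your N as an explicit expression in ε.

Fix ε > 0. For n ≥ 1, |(-3n + 7)/(5n + 2) + 3/5| = |41|/(5(5n + 2)) = 41/(5(5n + 2)).
Since 5n + 2 ≥ 5n for n ≥ 1, this is ≤ 41/(5·5n) = (41/25)/n.
So |(-3n + 7)/(5n + 2) + 3/5| < ε whenever n > (41/25)/ε.
Take N = (41/25)/ε. If n > N then |(-3n + 7)/(5n + 2) + 3/5| ≤ (41/25)/n < ε.

N = (41/25)/ε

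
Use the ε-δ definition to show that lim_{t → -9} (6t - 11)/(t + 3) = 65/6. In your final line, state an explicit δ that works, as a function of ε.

Let ε > 0. We want δ > 0 with 0 < |t + 9| < δ ⇒ |(6t - 11)/(t + 3) − (65/6)| < ε.
Combining over a common denominator, (6t - 11)/(t + 3) − (65/6) = [(6t - 11)·(-6) − (-65)·(t + 3)] / [(-6)·(t + 3)] = 29(t + 9) / ((-6)(t + 3)).
So |(6t - 11)/(t + 3) − (65/6)| = 29|t + 9| / (6·|t + 3|).
Require δ ≤ 3, so |t + 3| ≥ |-6| − |t + 9| > 6 − 3 = 3.
Hence |(6t - 11)/(t + 3) − (65/6)| < 29|t + 9|/(6·3) = (29/18)|t + 9|, which is < ε once |t + 9| < (18/29)ε.
Take δ = min(3, (18/29)ε). Then 0 < |t + 9| < δ forces both bounds, so |(6t - 11)/(t + 3) − (65/6)| < ε.

δ = min(3, (18/29)ε)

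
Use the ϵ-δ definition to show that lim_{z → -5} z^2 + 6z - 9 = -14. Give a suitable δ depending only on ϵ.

δ = min(2, ϵ/8)

Fix ϵ > 0. We want δ > 0 such that 0 < |z + 5| < δ implies |(z^2 + 6z - 9) + 14| < ϵ.
(z^2 + 6z - 9) + 14 = z^2 + 6z + 5 = (z + 5)(z + 1).
So |(z^2 + 6z - 9) + 14| = |z + 5|·|z + 1|.
Require δ ≤ 2. Then |z + 5| < 2 gives |z| < 7, and by the triangle inequality |z + 1| ≤ 7 + 1 = 8.
Hence |(z^2 + 6z - 9) + 14| ≤ 8|z + 5| < ϵ provided |z + 5| < ϵ/8.
Choosing δ = min(2, ϵ/8) ensures both conditions, hence |(z^2 + 6z - 9) + 14| < ϵ.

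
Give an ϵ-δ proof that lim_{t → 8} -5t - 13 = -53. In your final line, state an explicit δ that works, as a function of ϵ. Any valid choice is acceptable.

δ = ϵ/5

Let ϵ > 0. We need δ > 0 so that 0 < |t − 8| < δ implies |(-5t - 13) + 53| < ϵ.
|(-5t - 13) + 53| = |-5t + 40| = 5|t − 8|.
So 5|t − 8| < ϵ exactly when |t − 8| < ϵ/5.
Take δ = ϵ/5. If 0 < |t − 8| < δ then |(-5t - 13) + 53| = 5|t − 8| < 5·(ϵ/5) = ϵ.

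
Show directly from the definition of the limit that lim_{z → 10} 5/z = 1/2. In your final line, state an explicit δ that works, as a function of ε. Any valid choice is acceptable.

Suppose ε > 0. We seek δ > 0 such that 0 < |z − 10| < δ implies |5/z − (1/2)| < ε.
|5/z − (1/2)| = 5·|10 − z|/(10·|z|) = 5|z − 10|/(10|z|).
Restrict δ ≤ 5. Then |z − 10| < 5 gives |z| > 5, so 10|z| > 50.
Then |5/z − (1/2)| < 5|z − 10|/50, which is < ε when |z − 10| < 10ε.
Take δ = min(5, 10ε). Then 0 < |z − 10| < δ gives both |z − 10| < 5 and |z − 10| < 10ε, so |5/z − (1/2)| < ε.

δ = min(5, 10ε)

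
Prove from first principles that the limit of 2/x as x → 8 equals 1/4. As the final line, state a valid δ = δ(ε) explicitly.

Fix ε > 0. We seek δ > 0 such that 0 < |x − 8| < δ implies |2/x − (1/4)| < ε.
|2/x − (1/4)| = 2·|8 − x|/(8·|x|) = 2|x − 8|/(8|x|).
Require δ ≤ 4 so that |x| > 8 − 4 = 4, hence 8|x| > 32.
Then |2/x − (1/4)| < 2|x − 8|/32, which is < ε when |x − 8| < 16ε.
Take δ = min(4, 16ε). Then 0 < |x − 8| < δ gives both |x − 8| < 4 and |x − 8| < 16ε, so |2/x − (1/4)| < ε.

δ = min(4, 16ε)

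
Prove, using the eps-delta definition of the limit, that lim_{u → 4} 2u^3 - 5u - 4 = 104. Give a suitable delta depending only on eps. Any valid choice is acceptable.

Let eps > 0 be given. We want delta > 0 such that 0 < |u − 4| < delta implies |(2u^3 - 5u - 4) − 104| < eps.
(2u^3 - 5u - 4) − 104 = 2u^3 - 5u - 108 = (u − 4)(2u^2 + 8u + 27).
So |(2u^3 - 5u - 4) − 104| = |u − 4|·|2u^2 + 8u + 27|.
Require delta ≤ 1. Then |u − 4| < 1 gives |u| < 5, and by the triangle inequality |2u^2 + 8u + 27| ≤ 2·5^2 + 8·5 + 27 = 117.
Hence |(2u^3 - 5u - 4) − 104| ≤ 117|u − 4| < eps provided |u − 4| < eps/117.
Take delta = min(1, eps/117). Then 0 < |u − 4| < delta gives both |u − 4| < 1 and |u − 4| < eps/117, so |(2u^3 - 5u - 4) − 104| < eps.

delta = min(1, eps/117)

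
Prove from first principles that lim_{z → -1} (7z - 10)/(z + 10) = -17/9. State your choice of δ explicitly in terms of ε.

δ = min(9/2, (81/160)ε)

Fix ε > 0. We want δ > 0 with 0 < |z + 1| < δ ⇒ |(7z - 10)/(z + 10) + 17/9| < ε.
Combining over a common denominator, (7z - 10)/(z + 10) + 17/9 = [(7z - 10)·9 − (-17)·(z + 10)] / [9·(z + 10)] = 80(z + 1) / (9(z + 10)).
So |(7z - 10)/(z + 10) + 17/9| = 80|z + 1| / (9·|z + 10|).
Restrict δ ≤ 9/2. Then |z + 1| < 9/2 gives |z + 10| = |(z + 1) + 9| ≥ 9 − 9/2 = 9/2.
Hence |(7z - 10)/(z + 10) + 17/9| < 80|z + 1|/(9·(9/2)) = (160/81)|z + 1|, which is < ε once |z + 1| < (81/160)ε.
Take δ = min(9/2, (81/160)ε). Then 0 < |z + 1| < δ forces both bounds, so |(7z - 10)/(z + 10) + 17/9| < ε.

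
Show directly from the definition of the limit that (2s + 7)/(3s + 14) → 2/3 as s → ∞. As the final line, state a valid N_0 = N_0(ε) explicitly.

Suppose ε > 0. We seek N_0 > 0 such that s > N_0 implies |(2s + 7)/(3s + 14) − (2/3)| < ε.
(2s + 7)/(3s + 14) − (2/3) = (3(2s + 7) − 2(3s + 14)) / (3(3s + 14)) = -7/(3(3s + 14)).
For s > 0 we have 3s + 14 > 3s, so |(2s + 7)/(3s + 14) − (2/3)| = 7/(3(3s + 14)) < 7/(3·3s) = (7/9)/s.
Thus |(2s + 7)/(3s + 14) − (2/3)| < ε whenever s > (7/9)/ε.
Take N_0 = (7/9)/ε. If s > N_0 then |(2s + 7)/(3s + 14) − (2/3)| < (7/9)/s < ε.

N_0 = (7/9)/ε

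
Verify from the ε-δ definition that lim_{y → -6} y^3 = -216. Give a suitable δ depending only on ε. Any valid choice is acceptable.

Fix ε > 0. We seek δ > 0 with 0 < |y + 6| < δ ⇒ |y^3 + 216| < ε.
Factor: y^3 + 216 = (y + 6)(y^2 - 6y + 36), so |y^3 + 216| = |y + 6|·|y^2 - 6y + 36|.
Impose δ ≤ 2 so that |y| < 8; then |y^2 - 6y + 36| ≤ 148.
Hence |y^3 + 216| ≤ 148|y + 6|, which is < ε once |y + 6| < ε/148.
Take δ = min(2, ε/148). If 0 < |y + 6| < δ then both bounds hold and |y^3 + 216| ≤ 148|y + 6| < 148·(ε/148) = ε.

δ = min(2, ε/148)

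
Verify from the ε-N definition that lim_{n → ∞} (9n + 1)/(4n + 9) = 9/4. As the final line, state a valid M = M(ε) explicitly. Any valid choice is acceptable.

Let ε > 0 be given. For n ≥ 1, |(9n + 1)/(4n + 9) − (9/4)| = |-77|/(4(4n + 9)) = 77/(4(4n + 9)).
Since 4n + 9 ≥ 4n for n ≥ 1, this is ≤ 77/(4·4n) = (77/16)/n.
So |(9n + 1)/(4n + 9) − (9/4)| < ε whenever n > (77/16)/ε.
Take M = (77/16)/ε. If n > M then |(9n + 1)/(4n + 9) − (9/4)| ≤ (77/16)/n < ε.

M = (77/16)/ε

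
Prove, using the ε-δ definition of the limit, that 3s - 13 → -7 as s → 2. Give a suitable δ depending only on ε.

δ = ε/3

Fix ε > 0. We need δ > 0 so that 0 < |s − 2| < δ implies |(3s - 13) + 7| < ε.
Since (3s - 13) + 7 = 3(s − 2), we have |(3s - 13) + 7| = 3|s − 2|.
So 3|s − 2| < ε exactly when |s − 2| < ε/3.
Choosing δ = ε/3 gives |(3s - 13) + 7| = 3|s − 2| < ε whenever |s − 2| < δ.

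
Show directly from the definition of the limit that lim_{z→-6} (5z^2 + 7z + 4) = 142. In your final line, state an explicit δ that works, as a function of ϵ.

δ = min(1, ϵ/58)

Fix ϵ > 0. We want δ > 0 such that 0 < |z + 6| < δ implies |(5z^2 + 7z + 4) − 142| < ϵ.
(5z^2 + 7z + 4) − 142 = 5z^2 + 7z - 138 = (z + 6)(5z - 23).
So |(5z^2 + 7z + 4) − 142| = |z + 6|·|5z - 23|.
Require δ ≤ 1. Then |z + 6| < 1 gives |z| < 7, and by the triangle inequality |5z - 23| ≤ 5·7 + 23 = 58.
Hence |(5z^2 + 7z + 4) − 142| ≤ 58|z + 6| < ϵ provided |z + 6| < ϵ/58.
Take δ = min(1, ϵ/58). Then 0 < |z + 6| < δ gives both |z + 6| < 1 and |z + 6| < ϵ/58, so |(5z^2 + 7z + 4) − 142| < ϵ.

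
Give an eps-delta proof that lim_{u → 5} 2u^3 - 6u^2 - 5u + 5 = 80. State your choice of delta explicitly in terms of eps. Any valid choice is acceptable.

delta = min(2, eps/141)

Fix eps > 0. We want delta > 0 such that 0 < |u − 5| < delta implies |(2u^3 - 6u^2 - 5u + 5) − 80| < eps.
(2u^3 - 6u^2 - 5u + 5) − 80 = 2u^3 - 6u^2 - 5u - 75 = (u − 5)(2u^2 + 4u + 15).
So |(2u^3 - 6u^2 - 5u + 5) − 80| = |u − 5|·|2u^2 + 4u + 15|.
Require delta ≤ 2. Then |u − 5| < 2 gives |u| < 7, and by the triangle inequality |2u^2 + 4u + 15| ≤ 2·7^2 + 4·7 + 15 = 141.
Hence |(2u^3 - 6u^2 - 5u + 5) − 80| ≤ 141|u − 5| < eps provided |u − 5| < eps/141.
Choosing delta = min(2, eps/141) ensures both conditions, hence |(2u^3 - 6u^2 - 5u + 5) − 80| < eps.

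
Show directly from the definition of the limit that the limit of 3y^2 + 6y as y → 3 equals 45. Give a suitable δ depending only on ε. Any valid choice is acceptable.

δ = min(2, ε/30)

Suppose ε > 0. We want δ > 0 such that 0 < |y − 3| < δ implies |(3y^2 + 6y) − 45| < ε.
(3y^2 + 6y) − 45 = 3y^2 + 6y - 45 = (y − 3)(3y + 15).
So |(3y^2 + 6y) − 45| = |y − 3|·|3y + 15|.
Require δ ≤ 2. Then |y − 3| < 2 gives |y| < 5, and by the triangle inequality |3y + 15| ≤ 3·5 + 15 = 30.
Hence |(3y^2 + 6y) − 45| ≤ 30|y − 3| < ε provided |y − 3| < ε/30.
Choosing δ = min(2, ε/30) ensures both conditions, hence |(3y^2 + 6y) − 45| < ε.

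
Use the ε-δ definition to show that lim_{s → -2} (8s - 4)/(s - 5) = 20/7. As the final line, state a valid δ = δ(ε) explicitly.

δ = min(7/2, (49/72)ε)

Fix ε > 0. We want δ > 0 with 0 < |s + 2| < δ ⇒ |(8s - 4)/(s - 5) − (20/7)| < ε.
Combining over a common denominator, (8s - 4)/(s - 5) − (20/7) = [(8s - 4)·(-7) − (-20)·(s - 5)] / [(-7)·(s - 5)] = -36(s + 2) / ((-7)(s - 5)).
So |(8s - 4)/(s - 5) − (20/7)| = 36|s + 2| / (7·|s − 5|).
Require δ ≤ 7/2, so |s − 5| ≥ |-7| − |s + 2| > 7 − 7/2 = 7/2.
Hence |(8s - 4)/(s - 5) − (20/7)| < 36|s + 2|/(7·(7/2)) = (72/49)|s + 2|, which is < ε once |s + 2| < (49/72)ε.
Take δ = min(7/2, (49/72)ε). Then 0 < |s + 2| < δ forces both bounds, so |(8s - 4)/(s - 5) − (20/7)| < ε.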